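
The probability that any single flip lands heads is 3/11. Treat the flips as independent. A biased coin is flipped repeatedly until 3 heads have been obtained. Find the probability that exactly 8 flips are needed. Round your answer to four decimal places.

Y = trial on which the third success occurs; negative binomial, r=3, p=0.272727.
P(Y=8) = C(7,2) · p^3 · (1−p)^5
= 21 · 0.020285 · 0.20346 = 0.086675

0.0867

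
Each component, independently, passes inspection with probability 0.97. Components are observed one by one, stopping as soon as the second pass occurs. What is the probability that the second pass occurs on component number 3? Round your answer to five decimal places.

0.05645

Y = trial on which the second success occurs; negative binomial, r=2, p=0.97.
P(Y=3) = C(2,1) · p^2 · (1−p)^1
= 2 · 0.9409 · 0.03 = 0.0564540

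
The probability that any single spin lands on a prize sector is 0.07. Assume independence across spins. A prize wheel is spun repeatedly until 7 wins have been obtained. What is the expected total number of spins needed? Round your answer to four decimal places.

100.0000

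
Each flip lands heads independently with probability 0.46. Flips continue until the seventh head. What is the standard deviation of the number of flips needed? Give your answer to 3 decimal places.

Y = total flips until the seventh success; negative binomial with r=7, p=0.46.
SD(Y) = √[r(1−p)/p²] = √(17.86389) = 4.22657

4.227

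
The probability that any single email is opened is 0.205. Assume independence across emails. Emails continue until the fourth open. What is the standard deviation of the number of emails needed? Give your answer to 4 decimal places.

8.6988

Y = total emails until the fourth success; negative binomial with r=4, p=0.205.
SD(Y) = √[r(1−p)/p²] = √(75.669244) = 8.698807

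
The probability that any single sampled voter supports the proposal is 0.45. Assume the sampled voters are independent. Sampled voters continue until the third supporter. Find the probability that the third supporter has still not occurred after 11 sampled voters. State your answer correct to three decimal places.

0.065

Needing more than 11 sampled voters ⇔ fewer than 3 successes in the first 11. With X ~ Binomial(11, 0.45), P(Y > 11) = P(X ≤ 2).
  k=0: C(11,0)·0.45^0·0.55^11 = 0.00139
  k=1: C(11,1)·0.45^1·0.55^10 = 0.01254
  k=2: C(11,2)·0.45^2·0.55^9 = 0.05129
P(X ≤ 2) = 0.06522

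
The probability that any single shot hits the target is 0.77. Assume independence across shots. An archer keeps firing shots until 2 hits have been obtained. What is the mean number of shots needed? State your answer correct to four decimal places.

2.5974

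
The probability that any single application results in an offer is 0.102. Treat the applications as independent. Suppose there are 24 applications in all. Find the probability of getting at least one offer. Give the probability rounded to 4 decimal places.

0.9244

P(at least one) = 1 − P(none) = 1 − (1 − 0.102)^24
= 1 − 0.075619 = 0.924381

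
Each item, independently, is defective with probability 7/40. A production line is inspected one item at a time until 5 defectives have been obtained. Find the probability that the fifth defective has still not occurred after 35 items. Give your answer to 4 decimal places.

Needing more than 35 items ⇔ fewer than 5 successes in the first 35. With X ~ Binomial(35, 0.175), P(Y > 35) = P(X ≤ 4).
  k=0: C(35,0)·0.175^0·0.825^35 = 0.001191
  k=1: C(35,1)·0.175^1·0.825^34 = 0.008842
  k=2: C(35,2)·0.175^2·0.825^33 = 0.031884
  k=3: C(35,3)·0.175^3·0.825^32 = 0.074396
  k=4: C(35,4)·0.175^4·0.825^31 = 0.126248
P(X ≤ 4) = 0.242561

0.2426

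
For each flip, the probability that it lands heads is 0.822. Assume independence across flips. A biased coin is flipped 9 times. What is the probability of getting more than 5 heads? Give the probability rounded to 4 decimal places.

0.9406

X ~ Binomial(9, 0.822); P(X ≥ 6) = Σ C(9,k) p^k (1−p)^(9−k) over k:
  k=6: C(9,6)·0.822^6·0.178^3 = 0.146140
  k=7: C(9,7)·0.822^7·0.178^2 = 0.289231
  k=8: C(9,8)·0.822^8·0.178^1 = 0.333916
  k=9: C(9,9)·0.822^9·0.178^0 = 0.171335
Total = 0.940623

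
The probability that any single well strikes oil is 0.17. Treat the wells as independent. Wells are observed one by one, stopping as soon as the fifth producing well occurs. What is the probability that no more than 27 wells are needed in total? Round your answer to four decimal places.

0.4952

Finishing within 27 wells ⇔ at least 5 successes in the first 27. With X ~ Binomial(27, 0.17), P(Y ≤ 27) = 1 − P(X ≤ 4).
  k=0: C(27,0)·0.17^0·0.83^27 = 0.006533
  k=1: C(27,1)·0.17^1·0.83^26 = 0.036128
  k=2: C(27,2)·0.17^2·0.83^25 = 0.096196
  k=3: C(27,3)·0.17^3·0.83^24 = 0.164190
  k=4: C(27,4)·0.17^4·0.83^23 = 0.201776
1 − 0.504823 = 0.495177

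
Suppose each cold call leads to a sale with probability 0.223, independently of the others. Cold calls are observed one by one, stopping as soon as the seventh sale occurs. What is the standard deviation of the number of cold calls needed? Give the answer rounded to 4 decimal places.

10.4581

Y = total cold calls until the seventh success; negative binomial with r=7, p=0.223.
SD(Y) = √[r(1−p)/p²] = √(109.372801) = 10.458145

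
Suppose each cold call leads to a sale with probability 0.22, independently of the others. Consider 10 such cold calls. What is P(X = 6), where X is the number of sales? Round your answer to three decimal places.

X ~ Binomial(n=10, p=0.22).
P(X=6) = C(10,6) · p^6 · (1−p)^4
= 210 · 0.00011338 · 0.37015 = 0.00881

0.009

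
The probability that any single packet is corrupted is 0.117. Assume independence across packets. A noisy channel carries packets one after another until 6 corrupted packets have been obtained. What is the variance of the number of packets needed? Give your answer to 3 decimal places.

387.026

Y = total packets until the sixth success; negative binomial with r=6, p=0.117.
Var(Y) = r(1−p)/p² = 6·0.883 / 0.117² = 387.02608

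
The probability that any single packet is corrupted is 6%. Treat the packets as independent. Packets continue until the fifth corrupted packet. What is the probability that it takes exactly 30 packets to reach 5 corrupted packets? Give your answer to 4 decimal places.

0.0039

Y = trial on which the fifth success occurs; negative binomial, r=5, p=0.06.
P(Y=30) = C(29,4) · p^5 · (1−p)^25
= 23751 · 7.776e-07 · 0.21291 = 0.003932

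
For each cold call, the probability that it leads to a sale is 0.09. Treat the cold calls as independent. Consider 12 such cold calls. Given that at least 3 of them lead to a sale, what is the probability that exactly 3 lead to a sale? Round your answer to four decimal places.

0.7923

X ~ Binomial(12, 0.09). Want P(X=3 | X≥3) = P(X=3) / P(X≥3).
P(X=3) = C(12,3)·0.09^3·0.91^9 = 0.068631
P(X≥3) = 1 − 0.322475 − 0.382718 − 0.208182 = 0.086624
Ratio = 0.068631 / 0.086624 = 0.792286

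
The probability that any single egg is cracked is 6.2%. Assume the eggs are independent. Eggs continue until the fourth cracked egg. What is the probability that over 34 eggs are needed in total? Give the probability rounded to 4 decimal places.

0.8427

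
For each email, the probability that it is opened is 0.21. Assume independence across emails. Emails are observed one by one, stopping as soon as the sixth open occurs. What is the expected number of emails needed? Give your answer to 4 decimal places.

28.5714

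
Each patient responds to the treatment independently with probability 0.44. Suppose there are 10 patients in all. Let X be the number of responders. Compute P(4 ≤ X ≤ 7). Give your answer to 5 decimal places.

0.68877

X ~ Binomial(10, 0.44); P(4 ≤ X ≤ 7) = Σ C(10,k) p^k (1−p)^(10−k) over k:
  k=4: C(10,4)·0.44^4·0.56^6 = 0.2427494
  k=5: C(10,5)·0.44^5·0.56^5 = 0.2288780
  k=6: C(10,6)·0.44^6·0.56^4 = 0.1498606
  k=7: C(10,7)·0.44^7·0.56^3 = 0.0672844
Total = 0.6887724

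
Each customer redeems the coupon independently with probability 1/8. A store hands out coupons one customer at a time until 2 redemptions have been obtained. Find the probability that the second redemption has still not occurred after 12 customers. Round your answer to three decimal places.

Needing more than 12 customers ⇔ fewer than 2 successes in the first 12. With X ~ Binomial(12, 0.125), P(Y > 12) = P(X ≤ 1).
  k=0: C(12,0)·0.125^0·0.875^12 = 0.20142
  k=1: C(12,1)·0.125^1·0.875^11 = 0.34529
P(X ≤ 1) = 0.54670

0.547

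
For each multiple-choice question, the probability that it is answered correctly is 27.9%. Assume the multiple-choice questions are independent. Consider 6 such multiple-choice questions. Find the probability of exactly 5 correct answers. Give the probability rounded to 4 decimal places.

X ~ Binomial(n=6, p=0.279).
P(X=5) = C(6,5) · p^5 · (1−p)^1
= 6 · 0.0016905 · 0.721 = 0.007313

0.0073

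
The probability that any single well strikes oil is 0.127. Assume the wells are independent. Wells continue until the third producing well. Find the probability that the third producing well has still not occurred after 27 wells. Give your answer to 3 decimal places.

0.316

Needing more than 27 wells ⇔ fewer than 3 successes in the first 27. With X ~ Binomial(27, 0.127), P(Y > 27) = P(X ≤ 2).
  k=0: C(27,0)·0.127^0·0.873^27 = 0.02555
  k=1: C(27,1)·0.127^1·0.873^26 = 0.10035
  k=2: C(27,2)·0.127^2·0.873^25 = 0.18979
P(X ≤ 2) = 0.31569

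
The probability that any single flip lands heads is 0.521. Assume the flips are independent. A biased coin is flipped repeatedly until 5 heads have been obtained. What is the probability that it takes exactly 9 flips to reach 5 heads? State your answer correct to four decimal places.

Y = trial on which the fifth success occurs; negative binomial, r=5, p=0.521.
P(Y=9) = C(8,4) · p^5 · (1−p)^4
= 70 · 0.038387 · 0.052643 = 0.141458

0.1415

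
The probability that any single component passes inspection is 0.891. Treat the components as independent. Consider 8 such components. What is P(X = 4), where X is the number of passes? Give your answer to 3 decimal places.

0.006

X ~ Binomial(n=8, p=0.891).
P(X=4) = C(8,4) · p^4 · (1−p)^4
= 70 · 0.63025 · 0.00014116 = 0.00623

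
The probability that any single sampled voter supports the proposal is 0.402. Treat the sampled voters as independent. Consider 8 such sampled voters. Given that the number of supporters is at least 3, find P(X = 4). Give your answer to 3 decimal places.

X ~ Binomial(8, 0.402). Want P(X=4 | X≥3) = P(X=4) / P(X≥3).
P(X=4) = C(8,4)·0.402^4·0.598^4 = 0.23378
P(X≥3) = 1 − 0.01635 − 0.08795 − 0.20693 = 0.68877
Ratio = 0.23378 / 0.68877 = 0.33942

0.339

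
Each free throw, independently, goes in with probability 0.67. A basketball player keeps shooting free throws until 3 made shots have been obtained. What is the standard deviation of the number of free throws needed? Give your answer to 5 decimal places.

Y = total free throws until the third success; negative binomial with r=3, p=0.67.
SD(Y) = √[r(1−p)/p²] = √(2.2053910) = 1.4850559

1.48506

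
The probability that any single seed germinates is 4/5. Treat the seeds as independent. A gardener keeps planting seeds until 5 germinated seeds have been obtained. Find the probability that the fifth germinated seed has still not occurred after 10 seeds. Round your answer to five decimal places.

Needing more than 10 seeds ⇔ fewer than 5 successes in the first 10. With X ~ Binomial(10, 0.80), P(Y > 10) = P(X ≤ 4).
  k=0: C(10,0)·0.80^0·0.20^10 = 0.0000001
  k=1: C(10,1)·0.80^1·0.20^9 = 0.0000041
  k=2: C(10,2)·0.80^2·0.20^8 = 0.0000737
  k=3: C(10,3)·0.80^3·0.20^7 = 0.0007864
  k=4: C(10,4)·0.80^4·0.20^6 = 0.0055050
P(X ≤ 4) = 0.0063694

0.00637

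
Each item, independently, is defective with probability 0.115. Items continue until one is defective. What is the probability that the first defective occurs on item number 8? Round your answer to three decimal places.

0.049

Geometric (trials to first success), p = 0.115.
P(Y = 8) = (1−p)^7 · p = 0.42521 · 0.115 = 0.04890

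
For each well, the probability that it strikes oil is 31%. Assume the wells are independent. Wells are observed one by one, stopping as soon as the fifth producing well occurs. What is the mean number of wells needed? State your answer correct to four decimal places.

Y = total wells until the fifth success; negative binomial with r=5, p=0.31.
E[Y] = r / p = 5 / 0.31 = 16.129032

16.1290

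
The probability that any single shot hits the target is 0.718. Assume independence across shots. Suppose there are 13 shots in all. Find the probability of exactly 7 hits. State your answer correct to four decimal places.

0.0849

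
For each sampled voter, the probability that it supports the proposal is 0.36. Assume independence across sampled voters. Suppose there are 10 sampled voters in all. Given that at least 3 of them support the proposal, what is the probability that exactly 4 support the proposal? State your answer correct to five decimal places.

0.31916

X ~ Binomial(10, 0.36). Want P(X=4 | X≥3) = P(X=4) / P(X≥3).
P(X=4) = C(10,4)·0.36^4·0.64^6 = 0.2423869
P(X≥3) = 1 − 0.0115292 − 0.0648518 − 0.1641562 = 0.7594627
Ratio = 0.2423869 / 0.7594627 = 0.3191557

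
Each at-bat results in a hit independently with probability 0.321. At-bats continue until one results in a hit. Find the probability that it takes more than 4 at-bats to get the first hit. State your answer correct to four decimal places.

0.2126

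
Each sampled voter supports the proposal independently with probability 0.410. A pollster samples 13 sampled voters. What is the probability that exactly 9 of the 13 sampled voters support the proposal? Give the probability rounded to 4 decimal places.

X ~ Binomial(n=13, p=0.41).
P(X=9) = C(13,9) · p^9 · (1−p)^4
= 715 · 0.00032738 · 0.12117 = 0.028364

0.0284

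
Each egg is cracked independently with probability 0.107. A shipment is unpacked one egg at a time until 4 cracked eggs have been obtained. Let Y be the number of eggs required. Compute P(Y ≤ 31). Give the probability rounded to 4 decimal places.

Finishing within 31 eggs ⇔ at least 4 successes in the first 31. With X ~ Binomial(31, 0.107), P(Y ≤ 31) = 1 − P(X ≤ 3).
  k=0: C(31,0)·0.107^0·0.893^31 = 0.029950
  k=1: C(31,1)·0.107^1·0.893^30 = 0.111247
  k=2: C(31,2)·0.107^2·0.893^29 = 0.199946
  k=3: C(31,3)·0.107^3·0.893^28 = 0.231591
1 − 0.572734 = 0.427266

0.4273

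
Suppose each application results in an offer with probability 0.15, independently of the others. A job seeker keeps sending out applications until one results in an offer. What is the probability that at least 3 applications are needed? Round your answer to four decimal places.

0.7225

Y = number of applications to the first success; geometric, p = 0.15.
P(Y > 2) = P(first 2 all fail) = (1−p)^2 = 0.722500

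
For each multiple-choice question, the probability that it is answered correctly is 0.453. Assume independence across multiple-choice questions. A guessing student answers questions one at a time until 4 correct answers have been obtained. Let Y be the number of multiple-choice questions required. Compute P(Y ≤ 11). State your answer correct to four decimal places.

0.8143

Finishing within 11 multiple-choice questions ⇔ at least 4 successes in the first 11. With X ~ Binomial(11, 0.453), P(Y ≤ 11) = 1 − P(X ≤ 3).
  k=0: C(11,0)·0.453^0·0.547^11 = 0.001312
  k=1: C(11,1)·0.453^1·0.547^10 = 0.011950
  k=2: C(11,2)·0.453^2·0.547^9 = 0.049482
  k=3: C(11,3)·0.453^3·0.547^8 = 0.122935
1 − 0.185679 = 0.814321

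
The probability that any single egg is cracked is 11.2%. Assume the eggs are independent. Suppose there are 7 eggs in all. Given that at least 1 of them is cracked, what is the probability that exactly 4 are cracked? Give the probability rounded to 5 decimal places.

0.00683

X ~ Binomial(7, 0.112). Want P(X=4 | X≥1) = P(X=4) / P(X≥1).
P(X=4) = C(7,4)·0.112^4·0.888^3 = 0.0038564
P(X≥1) = 1 − 0.4354023 = 0.5645977
Ratio = 0.0038564 / 0.5645977 = 0.0068303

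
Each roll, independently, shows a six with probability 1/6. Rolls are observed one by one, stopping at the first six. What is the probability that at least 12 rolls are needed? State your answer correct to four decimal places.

0.1346

Y = number of rolls to the first success; geometric, p = 0.166667.
P(Y > 11) = P(first 11 all fail) = (1−p)^11 = 0.134588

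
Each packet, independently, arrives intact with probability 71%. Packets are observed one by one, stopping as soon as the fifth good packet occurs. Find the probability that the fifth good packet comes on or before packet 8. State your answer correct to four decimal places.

0.8237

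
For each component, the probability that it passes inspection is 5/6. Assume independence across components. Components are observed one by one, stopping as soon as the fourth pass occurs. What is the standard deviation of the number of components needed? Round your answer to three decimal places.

Y = total components until the fourth success; negative binomial with r=4, p=0.833333.
SD(Y) = √[r(1−p)/p²] = √(0.96000) = 0.97980

0.980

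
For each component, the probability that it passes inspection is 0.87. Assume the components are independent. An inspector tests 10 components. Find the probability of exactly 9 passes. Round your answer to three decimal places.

X ~ Binomial(n=10, p=0.87).
P(X=9) = C(10,9) · p^9 · (1−p)^1
= 10 · 0.28554 · 0.13 = 0.37121

0.371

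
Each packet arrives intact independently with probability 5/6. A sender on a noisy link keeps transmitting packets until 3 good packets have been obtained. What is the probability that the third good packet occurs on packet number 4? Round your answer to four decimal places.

Y = trial on which the third success occurs; negative binomial, r=3, p=0.833333.
P(Y=4) = C(3,2) · p^3 · (1−p)^1
= 3 · 0.5787 · 0.16667 = 0.289352

0.2894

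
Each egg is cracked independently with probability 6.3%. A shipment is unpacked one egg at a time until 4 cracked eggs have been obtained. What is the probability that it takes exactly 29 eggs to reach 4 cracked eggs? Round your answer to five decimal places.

0.01014

Y = trial on which the fourth success occurs; negative binomial, r=4, p=0.063.
P(Y=29) = C(28,3) · p^4 · (1−p)^25
= 3276 · 1.5753e-05 · 0.19656 = 0.0101437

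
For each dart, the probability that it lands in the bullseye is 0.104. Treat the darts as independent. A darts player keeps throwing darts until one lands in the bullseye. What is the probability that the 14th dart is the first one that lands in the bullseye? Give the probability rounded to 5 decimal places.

0.02495

Geometric (trials to first success), p = 0.104.
P(Y = 14) = (1−p)^13 · p = 0.23989 · 0.104 = 0.0249481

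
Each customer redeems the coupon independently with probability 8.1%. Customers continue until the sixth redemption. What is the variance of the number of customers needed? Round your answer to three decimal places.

Y = total customers until the sixth success; negative binomial with r=6, p=0.081.
Var(Y) = r(1−p)/p² = 6·0.919 / 0.081² = 840.42067

840.421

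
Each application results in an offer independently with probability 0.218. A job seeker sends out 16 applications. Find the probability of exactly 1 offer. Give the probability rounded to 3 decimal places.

X ~ Binomial(n=16, p=0.218).
P(X=1) = C(16,1) · p^1 · (1−p)^15
= 16 · 0.218 · 0.025009 = 0.08723

0.087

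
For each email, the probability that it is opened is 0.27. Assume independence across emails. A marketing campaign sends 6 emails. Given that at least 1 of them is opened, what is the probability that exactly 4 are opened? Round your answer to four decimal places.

0.0501

X ~ Binomial(6, 0.27). Want P(X=4 | X≥1) = P(X=4) / P(X≥1).
P(X=4) = C(6,4)·0.27^4·0.73^2 = 0.042481
P(X≥1) = 1 − 0.151334 = 0.848666
Ratio = 0.042481 / 0.848666 = 0.050056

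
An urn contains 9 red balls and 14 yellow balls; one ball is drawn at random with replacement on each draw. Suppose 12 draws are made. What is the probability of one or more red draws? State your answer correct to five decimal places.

P(at least one) = 1 − P(none) = 1 − (1 − 0.391304)^12
= 1 − 0.0025870 = 0.9974130

0.99741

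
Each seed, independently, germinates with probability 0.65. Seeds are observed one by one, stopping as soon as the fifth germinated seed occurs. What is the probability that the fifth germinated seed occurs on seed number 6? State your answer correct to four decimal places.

0.2031

Y = trial on which the fifth success occurs; negative binomial, r=5, p=0.65.
P(Y=6) = C(5,4) · p^5 · (1−p)^1
= 5 · 0.11603 · 0.35 = 0.203051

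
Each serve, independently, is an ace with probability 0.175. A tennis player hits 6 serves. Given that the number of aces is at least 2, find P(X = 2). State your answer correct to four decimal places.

0.7509

X ~ Binomial(6, 0.175). Want P(X=2 | X≥2) = P(X=2) / P(X≥2).
P(X=2) = C(6,2)·0.175^2·0.825^4 = 0.212806
P(X≥2) = 1 − 0.315300 − 0.401291 = 0.283410
Ratio = 0.212806 / 0.283410 = 0.750877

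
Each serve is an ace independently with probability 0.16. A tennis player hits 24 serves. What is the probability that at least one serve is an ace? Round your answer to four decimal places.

P(at least one) = 1 − P(none) = 1 − (1 − 0.16)^24
= 1 − 0.015230 = 0.984770

0.9848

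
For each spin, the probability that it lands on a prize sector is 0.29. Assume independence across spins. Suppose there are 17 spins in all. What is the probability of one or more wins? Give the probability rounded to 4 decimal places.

0.9970

P(at least one) = 1 − P(none) = 1 − (1 − 0.29)^17
= 1 − 0.002961 = 0.997039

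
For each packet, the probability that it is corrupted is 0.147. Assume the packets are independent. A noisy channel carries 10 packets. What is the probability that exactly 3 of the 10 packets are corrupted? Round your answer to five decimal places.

X ~ Binomial(n=10, p=0.147).
P(X=3) = C(10,3) · p^3 · (1−p)^7
= 120 · 0.0031765 · 0.32858 = 0.1252496

0.12525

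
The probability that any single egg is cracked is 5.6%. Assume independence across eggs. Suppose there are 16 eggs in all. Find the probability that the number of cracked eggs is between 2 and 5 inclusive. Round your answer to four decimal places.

0.2247

X ~ Binomial(16, 0.056); P(2 ≤ X ≤ 5) = Σ C(16,k) p^k (1−p)^(16−k) over k:
  k=2: C(16,2)·0.056^2·0.944^14 = 0.167944
  k=3: C(16,3)·0.056^3·0.944^13 = 0.046493
  k=4: C(16,4)·0.056^4·0.944^12 = 0.008964
  k=5: C(16,5)·0.056^5·0.944^11 = 0.001276
Total = 0.224677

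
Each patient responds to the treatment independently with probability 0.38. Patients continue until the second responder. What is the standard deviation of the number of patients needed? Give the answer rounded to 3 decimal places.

Y = total patients until the second success; negative binomial with r=2, p=0.38.
SD(Y) = √[r(1−p)/p²] = √(8.58726) = 2.93040

2.930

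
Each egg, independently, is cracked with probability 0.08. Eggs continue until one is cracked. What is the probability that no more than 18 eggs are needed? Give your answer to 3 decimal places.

Y = number of eggs to the first success; geometric, p = 0.08.
P(Y ≤ 18) = 1 − (1−p)^18 = 1 − 0.22294 = 0.77706

0.777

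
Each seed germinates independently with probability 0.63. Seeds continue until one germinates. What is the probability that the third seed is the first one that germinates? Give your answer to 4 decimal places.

0.0862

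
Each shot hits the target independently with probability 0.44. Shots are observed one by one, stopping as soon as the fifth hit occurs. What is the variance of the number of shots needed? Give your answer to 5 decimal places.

Y = total shots until the fifth success; negative binomial with r=5, p=0.44.
Var(Y) = r(1−p)/p² = 5·0.56 / 0.44² = 14.4628099

14.46281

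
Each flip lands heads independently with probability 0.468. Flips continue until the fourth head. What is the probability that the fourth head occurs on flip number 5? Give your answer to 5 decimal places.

Y = trial on which the fourth success occurs; negative binomial, r=4, p=0.468.
P(Y=5) = C(4,3) · p^4 · (1−p)^1
= 4 · 0.047972 · 0.532 = 0.1020834

0.10208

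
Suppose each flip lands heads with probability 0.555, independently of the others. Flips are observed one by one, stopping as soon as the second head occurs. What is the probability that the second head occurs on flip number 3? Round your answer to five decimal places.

Y = trial on which the second success occurs; negative binomial, r=2, p=0.555.
P(Y=3) = C(2,1) · p^2 · (1−p)^1
= 2 · 0.30802 · 0.445 = 0.2741422

0.27414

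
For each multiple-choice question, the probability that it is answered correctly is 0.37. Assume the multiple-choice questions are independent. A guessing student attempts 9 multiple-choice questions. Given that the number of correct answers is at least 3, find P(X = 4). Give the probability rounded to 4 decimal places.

0.3312

X ~ Binomial(9, 0.37). Want P(X=4 | X≥3) = P(X=4) / P(X≥3).
P(X=4) = C(9,4)·0.37^4·0.63^5 = 0.234358
P(X≥3) = 1 − 0.015634 − 0.082636 − 0.194129 = 0.707602
Ratio = 0.234358 / 0.707602 = 0.331201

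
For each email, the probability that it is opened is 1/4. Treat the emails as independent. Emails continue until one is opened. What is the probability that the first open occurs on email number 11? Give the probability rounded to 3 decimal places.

Geometric (trials to first success), p = 0.25.
P(Y = 11) = (1−p)^10 · p = 0.056314 · 0.25 = 0.01408

0.014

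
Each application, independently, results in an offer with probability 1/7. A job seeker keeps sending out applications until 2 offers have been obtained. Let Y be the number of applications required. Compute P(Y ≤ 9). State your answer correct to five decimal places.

Finishing within 9 applications ⇔ at least 2 successes in the first 9. With X ~ Binomial(9, 0.142857), P(Y ≤ 9) = 1 − P(X ≤ 1).
  k=0: C(9,0)·0.142857^0·0.857143^9 = 0.2497347
  k=1: C(9,1)·0.142857^1·0.857143^8 = 0.3746021
1 − 0.6243368 = 0.3756632

0.37566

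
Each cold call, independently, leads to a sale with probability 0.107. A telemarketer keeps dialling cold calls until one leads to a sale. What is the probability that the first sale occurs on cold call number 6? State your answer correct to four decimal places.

0.0608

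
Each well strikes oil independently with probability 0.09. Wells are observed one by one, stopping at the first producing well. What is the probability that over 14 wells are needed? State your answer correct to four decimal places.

Y = number of wells to the first success; geometric, p = 0.09.
P(Y > 14) = P(first 14 all fail) = (1−p)^14 = 0.267042

0.2670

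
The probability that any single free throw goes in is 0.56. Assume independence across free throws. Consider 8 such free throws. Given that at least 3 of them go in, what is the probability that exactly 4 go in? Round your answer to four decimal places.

X ~ Binomial(8, 0.56). Want P(X=4 | X≥3) = P(X=4) / P(X≥3).
P(X=4) = C(8,4)·0.56^4·0.44^4 = 0.258024
P(X≥3) = 1 − 0.001405 − 0.014304 − 0.063716 = 0.920575
Ratio = 0.258024 / 0.920575 = 0.280286

0.2803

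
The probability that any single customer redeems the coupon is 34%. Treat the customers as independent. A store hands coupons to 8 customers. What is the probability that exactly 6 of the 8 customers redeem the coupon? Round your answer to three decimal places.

0.019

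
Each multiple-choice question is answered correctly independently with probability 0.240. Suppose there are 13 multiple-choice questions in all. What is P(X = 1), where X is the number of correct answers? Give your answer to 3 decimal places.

0.116

X ~ Binomial(n=13, p=0.24).
P(X=1) = C(13,1) · p^1 · (1−p)^12
= 13 · 0.24 · 0.037133 = 0.11586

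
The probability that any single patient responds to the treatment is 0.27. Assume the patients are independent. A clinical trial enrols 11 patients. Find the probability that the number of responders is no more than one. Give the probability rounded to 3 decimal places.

X ~ Binomial(11, 0.27); P(X ≤ 1) = Σ C(11,k) p^k (1−p)^(11−k) over k:
  k=0: C(11,0)·0.27^0·0.73^11 = 0.03137
  k=1: C(11,1)·0.27^1·0.73^10 = 0.12764
Total = 0.15901

0.159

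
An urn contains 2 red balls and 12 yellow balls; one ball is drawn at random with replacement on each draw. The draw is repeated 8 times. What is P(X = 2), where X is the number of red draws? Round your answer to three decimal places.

0.227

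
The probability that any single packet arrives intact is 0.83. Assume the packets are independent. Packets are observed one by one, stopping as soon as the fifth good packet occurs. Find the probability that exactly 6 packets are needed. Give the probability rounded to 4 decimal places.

0.3348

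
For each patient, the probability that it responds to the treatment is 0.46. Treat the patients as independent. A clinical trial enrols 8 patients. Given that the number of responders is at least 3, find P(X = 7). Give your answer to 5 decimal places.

0.02363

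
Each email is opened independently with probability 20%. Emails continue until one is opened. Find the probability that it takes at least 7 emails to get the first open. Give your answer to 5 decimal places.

0.26214

Y = number of emails to the first success; geometric, p = 0.20.
P(Y > 6) = P(first 6 all fail) = (1−p)^6 = 0.2621440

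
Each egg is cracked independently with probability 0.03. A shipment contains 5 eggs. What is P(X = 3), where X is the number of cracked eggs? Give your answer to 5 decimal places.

0.00025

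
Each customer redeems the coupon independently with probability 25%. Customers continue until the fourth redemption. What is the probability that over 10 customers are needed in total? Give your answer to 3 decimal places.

0.776

Needing more than 10 customers ⇔ fewer than 4 successes in the first 10. With X ~ Binomial(10, 0.25), P(Y > 10) = P(X ≤ 3).
  k=0: C(10,0)·0.25^0·0.75^10 = 0.05631
  k=1: C(10,1)·0.25^1·0.75^9 = 0.18771
  k=2: C(10,2)·0.25^2·0.75^8 = 0.28157
  k=3: C(10,3)·0.25^3·0.75^7 = 0.25028
P(X ≤ 3) = 0.77588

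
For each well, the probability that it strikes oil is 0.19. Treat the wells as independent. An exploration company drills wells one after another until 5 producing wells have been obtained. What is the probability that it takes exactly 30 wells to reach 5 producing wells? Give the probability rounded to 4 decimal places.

0.0303

Y = trial on which the fifth success occurs; negative binomial, r=5, p=0.19.
P(Y=30) = C(29,4) · p^5 · (1−p)^25
= 23751 · 0.00024761 · 0.0051538 = 0.030309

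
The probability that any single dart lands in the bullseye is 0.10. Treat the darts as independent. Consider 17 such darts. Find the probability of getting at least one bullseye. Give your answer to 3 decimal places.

0.833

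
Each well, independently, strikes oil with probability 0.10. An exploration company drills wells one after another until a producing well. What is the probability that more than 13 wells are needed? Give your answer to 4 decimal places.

0.2542

Y = number of wells to the first success; geometric, p = 0.10.
P(Y > 13) = P(first 13 all fail) = (1−p)^13 = 0.254187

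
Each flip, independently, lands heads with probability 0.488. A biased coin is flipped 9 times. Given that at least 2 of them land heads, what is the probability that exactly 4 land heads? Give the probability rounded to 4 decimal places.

X ~ Binomial(9, 0.488). Want P(X=4 | X≥2) = P(X=4) / P(X≥2).
P(X=4) = C(9,4)·0.488^4·0.512^5 = 0.251420
P(X≥2) = 1 − 0.002418 − 0.020741 = 0.976842
Ratio = 0.251420 / 0.976842 = 0.257380

0.2574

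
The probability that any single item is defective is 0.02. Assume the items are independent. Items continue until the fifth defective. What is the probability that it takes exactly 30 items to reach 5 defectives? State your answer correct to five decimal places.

0.00005

Y = trial on which the fifth success occurs; negative binomial, r=5, p=0.02.
P(Y=30) = C(29,4) · p^5 · (1−p)^25
= 23751 · 3.2e-09 · 0.60346 = 0.0000459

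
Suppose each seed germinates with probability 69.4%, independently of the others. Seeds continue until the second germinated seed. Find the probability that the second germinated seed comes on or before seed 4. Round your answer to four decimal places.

Finishing within 4 seeds ⇔ at least 2 successes in the first 4. With X ~ Binomial(4, 0.694), P(Y ≤ 4) = 1 − P(X ≤ 1).
  k=0: C(4,0)·0.694^0·0.306^4 = 0.008768
  k=1: C(4,1)·0.694^1·0.306^3 = 0.079540
1 − 0.088307 = 0.911693

0.9117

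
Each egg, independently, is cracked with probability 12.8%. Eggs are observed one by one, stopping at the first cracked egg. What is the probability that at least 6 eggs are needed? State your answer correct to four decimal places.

Y = number of eggs to the first success; geometric, p = 0.128.
P(Y > 5) = P(first 5 all fail) = (1−p)^5 = 0.504176

0.5042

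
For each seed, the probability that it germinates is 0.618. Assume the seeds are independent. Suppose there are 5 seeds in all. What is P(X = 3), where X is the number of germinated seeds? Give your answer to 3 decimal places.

0.344

X ~ Binomial(n=5, p=0.618).
P(X=3) = C(5,3) · p^3 · (1−p)^2
= 10 · 0.23603 · 0.14592 = 0.34442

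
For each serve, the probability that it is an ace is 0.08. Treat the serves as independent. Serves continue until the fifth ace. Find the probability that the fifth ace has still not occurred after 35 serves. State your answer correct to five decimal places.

Needing more than 35 serves ⇔ fewer than 5 successes in the first 35. With X ~ Binomial(35, 0.08), P(Y > 35) = P(X ≤ 4).
  k=0: C(35,0)·0.08^0·0.92^35 = 0.0540224
  k=1: C(35,1)·0.08^1·0.92^34 = 0.1644160
  k=2: C(35,2)·0.08^2·0.92^33 = 0.2430498
  k=3: C(35,3)·0.08^3·0.92^32 = 0.2324824
  k=4: C(35,4)·0.08^4·0.92^31 = 0.1617269
P(X ≤ 4) = 0.8556975

0.85570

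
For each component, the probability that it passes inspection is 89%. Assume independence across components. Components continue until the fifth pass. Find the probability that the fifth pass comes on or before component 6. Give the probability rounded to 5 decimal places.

0.86553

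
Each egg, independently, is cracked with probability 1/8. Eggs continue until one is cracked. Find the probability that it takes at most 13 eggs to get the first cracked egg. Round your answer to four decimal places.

0.8238

Y = number of eggs to the first success; geometric, p = 0.125.
P(Y ≤ 13) = 1 − (1−p)^13 = 1 − 0.176240 = 0.823760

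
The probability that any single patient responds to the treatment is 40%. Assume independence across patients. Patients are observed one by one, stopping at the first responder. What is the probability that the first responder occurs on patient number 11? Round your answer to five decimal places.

Geometric (trials to first success), p = 0.40.
P(Y = 11) = (1−p)^10 · p = 0.0060466 · 0.40 = 0.0024186

0.00242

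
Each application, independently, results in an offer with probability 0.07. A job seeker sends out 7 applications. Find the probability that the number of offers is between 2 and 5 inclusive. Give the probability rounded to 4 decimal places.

X ~ Binomial(7, 0.07); P(2 ≤ X ≤ 5) = Σ C(7,k) p^k (1−p)^(7−k) over k:
  k=2: C(7,2)·0.07^2·0.93^5 = 0.071586
  k=3: C(7,3)·0.07^3·0.93^4 = 0.008980
  k=4: C(7,4)·0.07^4·0.93^3 = 0.000676
  k=5: C(7,5)·0.07^5·0.93^2 = 0.000031
Total = 0.081273

0.0813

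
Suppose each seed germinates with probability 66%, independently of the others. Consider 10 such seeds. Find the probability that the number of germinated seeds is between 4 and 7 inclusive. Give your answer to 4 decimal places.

X ~ Binomial(10, 0.66); P(4 ≤ X ≤ 7) = Σ C(10,k) p^k (1−p)^(10−k) over k:
  k=4: C(10,4)·0.66^4·0.34^6 = 0.061556
  k=5: C(10,5)·0.66^5·0.34^5 = 0.143389
  k=6: C(10,6)·0.66^6·0.34^4 = 0.231952
  k=7: C(10,7)·0.66^7·0.34^3 = 0.257292
Total = 0.694188

0.6942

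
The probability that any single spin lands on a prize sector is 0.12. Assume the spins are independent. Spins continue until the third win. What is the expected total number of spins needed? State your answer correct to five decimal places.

25.00000

Y = total spins until the third success; negative binomial with r=3, p=0.12.
E[Y] = r / p = 3 / 0.12 = 25.0000000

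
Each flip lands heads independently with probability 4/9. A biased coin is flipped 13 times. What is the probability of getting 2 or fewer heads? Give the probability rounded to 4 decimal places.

0.0294

X ~ Binomial(13, 0.444444); P(X ≤ 2) = Σ C(13,k) p^k (1−p)^(13−k) over k:
  k=0: C(13,0)·0.444444^0·0.555556^13 = 0.000480
  k=1: C(13,1)·0.444444^1·0.555556^12 = 0.004994
  k=2: C(13,2)·0.444444^2·0.555556^11 = 0.023974
Total = 0.029448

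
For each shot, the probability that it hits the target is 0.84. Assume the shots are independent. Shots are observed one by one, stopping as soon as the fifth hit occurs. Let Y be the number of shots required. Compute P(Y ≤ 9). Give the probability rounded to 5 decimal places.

0.99252

Finishing within 9 shots ⇔ at least 5 successes in the first 9. With X ~ Binomial(9, 0.84), P(Y ≤ 9) = 1 − P(X ≤ 4).
  k=0: C(9,0)·0.84^0·0.16^9 = 0.0000001
  k=1: C(9,1)·0.84^1·0.16^8 = 0.0000032
  k=2: C(9,2)·0.84^2·0.16^7 = 0.0000682
  k=3: C(9,3)·0.84^3·0.16^6 = 0.0008353
  k=4: C(9,4)·0.84^4·0.16^5 = 0.0065779
1 − 0.0074847 = 0.9925153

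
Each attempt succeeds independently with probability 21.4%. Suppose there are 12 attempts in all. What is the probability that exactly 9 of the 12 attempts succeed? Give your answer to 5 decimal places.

0.00010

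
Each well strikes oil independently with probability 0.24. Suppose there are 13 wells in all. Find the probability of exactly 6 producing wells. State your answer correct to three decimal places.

0.048

X ~ Binomial(n=13, p=0.24).
P(X=6) = C(13,6) · p^6 · (1−p)^7
= 1716 · 0.0001911 · 0.14645 = 0.04803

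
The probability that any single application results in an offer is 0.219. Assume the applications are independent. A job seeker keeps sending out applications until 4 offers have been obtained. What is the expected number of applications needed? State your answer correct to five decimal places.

Y = total applications until the fourth success; negative binomial with r=4, p=0.219.
E[Y] = r / p = 4 / 0.219 = 18.2648402

18.26484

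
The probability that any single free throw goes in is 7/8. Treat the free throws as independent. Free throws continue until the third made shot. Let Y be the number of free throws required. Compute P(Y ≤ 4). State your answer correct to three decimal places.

0.921

Finishing within 4 free throws ⇔ at least 3 successes in the first 4. With X ~ Binomial(4, 0.875), P(Y ≤ 4) = 1 − P(X ≤ 2).
  k=0: C(4,0)·0.875^0·0.125^4 = 0.00024
  k=1: C(4,1)·0.875^1·0.125^3 = 0.00684
  k=2: C(4,2)·0.875^2·0.125^2 = 0.07178
1 − 0.07886 = 0.92114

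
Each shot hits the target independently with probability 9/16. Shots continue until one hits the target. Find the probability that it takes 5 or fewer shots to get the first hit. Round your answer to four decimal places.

Y = number of shots to the first success; geometric, p = 0.5625.
P(Y ≤ 5) = 1 − (1−p)^5 = 1 − 0.016028 = 0.983972

0.9840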